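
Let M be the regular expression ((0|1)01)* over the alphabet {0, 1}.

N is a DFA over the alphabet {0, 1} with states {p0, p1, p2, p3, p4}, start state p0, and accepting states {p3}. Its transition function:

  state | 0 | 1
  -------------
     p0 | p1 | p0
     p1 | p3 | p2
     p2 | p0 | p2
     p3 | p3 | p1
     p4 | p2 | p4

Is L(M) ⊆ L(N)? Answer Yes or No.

No

The empty string ε is in L(M) but not in L(N).
So L(M) ⊄ L(N).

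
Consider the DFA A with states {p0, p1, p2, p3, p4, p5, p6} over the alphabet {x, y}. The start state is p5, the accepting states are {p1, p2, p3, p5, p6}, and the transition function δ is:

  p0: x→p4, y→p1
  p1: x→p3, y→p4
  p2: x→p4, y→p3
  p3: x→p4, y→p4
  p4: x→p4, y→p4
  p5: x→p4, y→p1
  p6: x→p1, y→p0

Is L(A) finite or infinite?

The useful states (reachable from p5 and able to reach an accepting state) are {p1, p3, p5}.
Restricted to these states the transition graph has no cycle, so every accepting path has bounded length and L is finite.

finite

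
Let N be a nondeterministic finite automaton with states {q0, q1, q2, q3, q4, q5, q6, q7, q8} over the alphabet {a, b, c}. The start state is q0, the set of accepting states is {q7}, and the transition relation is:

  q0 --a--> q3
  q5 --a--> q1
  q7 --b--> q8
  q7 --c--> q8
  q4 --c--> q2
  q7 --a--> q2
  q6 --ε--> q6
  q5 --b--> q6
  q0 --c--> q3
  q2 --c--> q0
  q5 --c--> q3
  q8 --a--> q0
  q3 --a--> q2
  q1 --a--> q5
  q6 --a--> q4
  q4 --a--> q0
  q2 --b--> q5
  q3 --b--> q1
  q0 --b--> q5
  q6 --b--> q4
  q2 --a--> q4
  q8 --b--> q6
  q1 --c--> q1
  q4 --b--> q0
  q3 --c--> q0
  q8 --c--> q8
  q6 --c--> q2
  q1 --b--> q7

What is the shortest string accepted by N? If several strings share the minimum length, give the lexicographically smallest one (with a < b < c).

abb

A breadth-first search from q0 reaches an accepting state first via the path q0 → q3 → q1 → q7 on input abb.
No string of length < 3 is accepted (BFS exhausts all shorter strings without reaching an accepting state), and abb is the lexicographically least accepting string of length 3.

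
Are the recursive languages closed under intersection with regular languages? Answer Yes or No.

A regular language is decidable (simulate its DFA), so run that check and the decider for L and accept iff both accept; everything halts.
So the recursive languages are closed under intersection with a regular language.

Yes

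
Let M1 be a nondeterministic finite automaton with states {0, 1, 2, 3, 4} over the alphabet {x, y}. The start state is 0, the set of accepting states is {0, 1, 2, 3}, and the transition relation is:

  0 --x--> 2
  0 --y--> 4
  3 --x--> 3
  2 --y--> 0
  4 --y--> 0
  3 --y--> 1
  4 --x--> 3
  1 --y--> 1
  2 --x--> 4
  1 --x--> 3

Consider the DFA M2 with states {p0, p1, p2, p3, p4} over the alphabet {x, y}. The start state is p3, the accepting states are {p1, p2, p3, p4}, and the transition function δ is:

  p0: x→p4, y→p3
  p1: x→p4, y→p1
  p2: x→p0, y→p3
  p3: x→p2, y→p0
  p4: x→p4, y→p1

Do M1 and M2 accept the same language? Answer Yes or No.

Yes

Exploring the product automaton M1 × M2 from the start pair (0, p3), following both machines on each input symbol, reaches 5 state pairs: (0, p3), (2, p2), (4, p0), (3, p4), (1, p1).
M1 accepts in {0, 1, 2, 3} and M2 accepts in {p1, p2, p3, p4}. In every reachable pair the two components are either both accepting — (0, p3), (2, p2), (3, p4), (1, p1) — or both non-accepting, so no string is accepted by exactly one of the machines: L(M1) \ L(M2) and L(M2) \ L(M1) are both empty.
Hence every string is accepted by M1 iff it is accepted by M2, and the two languages coincide.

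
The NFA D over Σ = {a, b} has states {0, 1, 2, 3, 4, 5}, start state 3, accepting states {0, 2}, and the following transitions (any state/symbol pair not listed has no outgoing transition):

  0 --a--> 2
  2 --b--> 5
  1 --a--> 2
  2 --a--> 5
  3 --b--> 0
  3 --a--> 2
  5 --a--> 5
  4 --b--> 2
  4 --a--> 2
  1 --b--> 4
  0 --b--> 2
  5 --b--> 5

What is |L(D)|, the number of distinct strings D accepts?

4

The useful subgraph on states {0, 2, 3} is acyclic, so L(D) is finite; the longest accepting path visits 3 useful states, giving maximum string length 2.
Counting accepting paths from 3 by length: 2 of length 1, 2 of length 2. Total 4.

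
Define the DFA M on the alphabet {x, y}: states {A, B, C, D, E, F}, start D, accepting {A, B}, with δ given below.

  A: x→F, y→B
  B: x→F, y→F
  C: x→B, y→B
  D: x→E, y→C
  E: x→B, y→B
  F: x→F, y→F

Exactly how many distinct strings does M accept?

The useful subgraph on states {B, C, D, E} is acyclic, so L(M) is finite; the longest accepting path visits 3 useful states, giving maximum string length 2.
Counting accepting paths from D by length: 4 of length 2. Total 4.

4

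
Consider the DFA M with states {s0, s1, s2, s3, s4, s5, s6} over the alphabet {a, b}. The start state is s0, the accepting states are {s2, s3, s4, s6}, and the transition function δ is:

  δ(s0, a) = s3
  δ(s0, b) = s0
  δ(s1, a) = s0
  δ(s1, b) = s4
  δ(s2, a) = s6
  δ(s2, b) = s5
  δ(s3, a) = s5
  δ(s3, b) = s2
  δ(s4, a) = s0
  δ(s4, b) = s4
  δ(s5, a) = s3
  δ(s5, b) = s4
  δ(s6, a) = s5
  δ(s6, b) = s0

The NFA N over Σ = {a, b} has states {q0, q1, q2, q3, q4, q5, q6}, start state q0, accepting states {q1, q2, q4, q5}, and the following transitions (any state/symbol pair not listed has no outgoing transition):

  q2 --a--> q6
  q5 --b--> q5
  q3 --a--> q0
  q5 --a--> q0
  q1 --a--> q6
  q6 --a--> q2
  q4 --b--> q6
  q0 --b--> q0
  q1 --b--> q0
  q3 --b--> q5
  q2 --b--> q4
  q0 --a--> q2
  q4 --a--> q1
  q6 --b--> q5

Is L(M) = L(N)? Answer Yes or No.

Exploring the product automaton M × N from the start pair (s0, q0), following both machines on each input symbol, reaches 6 state pairs: (s0, q0), (s3, q2), (s5, q6), (s2, q4), (s4, q5), (s6, q1).
M accepts in {s2, s3, s4, s6} and N accepts in {q1, q2, q4, q5}. In every reachable pair the two components are either both accepting — (s3, q2), (s2, q4), (s4, q5), (s6, q1) — or both non-accepting, so no string is accepted by exactly one of the machines: L(M) \ L(N) and L(N) \ L(M) are both empty.
Hence every string is accepted by M iff it is accepted by N, and the two languages coincide.

Yes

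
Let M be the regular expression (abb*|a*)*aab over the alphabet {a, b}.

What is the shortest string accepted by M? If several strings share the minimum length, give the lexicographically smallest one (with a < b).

aab

By inspection of the expression, no string of length less than 3 matches, and aab is the lexicographically first match of length 3.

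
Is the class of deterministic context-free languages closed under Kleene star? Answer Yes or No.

No

L = {c aⁿbⁿ : n≥0} ∪ {cc aⁿb²ⁿ : n≥0} is a DCFL (the number of leading c's fixes which ratio the DPDA checks), but L* is not. Every word of L starts with c, so in a factorisation of the string cc aⁱbʲ (i≥1) into words of L each factor begins at one of the two c's: either the whole string is a single word of L (forcing j = 2i), or it splits as c · (c aⁱbʲ) with c ∈ L (take n = 0) and c aⁱbʲ ∈ L (forcing j = i). Thus L* ∩ cca⁺b* = {cc aⁿbⁿ : n≥1} ∪ {cc aⁿb²ⁿ : n≥1}. A DPDA for L* would give one for this intersection with a regular set, and, started from its configuration after reading cc, one for {aⁿbⁿ : n≥1} ∪ {aⁿb²ⁿ : n≥1}, which no deterministic PDA accepts (a DPDA for it would have a single run on aⁿb²ⁿ, accepting after the prefix aⁿbⁿ and accepting again after n more b's; an ordinary PDA that simulates it on a's and b's and, at any moment when it is accepting, may switch to reading only a fresh letter d while feeding each d to the simulation as a b, would accept aⁱbʲdᵏ (k≥1) exactly when both aⁱbʲ and aⁱbʲ⁺ᵏ are in the language, i.e. its language intersected with the regular set a*b*d⁺ would be exactly {aⁿbⁿdⁿ : n≥1} — impossible, since context-free languages are closed under intersection with regular sets and {aⁿbⁿdⁿ} is not context-free). So L* is not a DCFL.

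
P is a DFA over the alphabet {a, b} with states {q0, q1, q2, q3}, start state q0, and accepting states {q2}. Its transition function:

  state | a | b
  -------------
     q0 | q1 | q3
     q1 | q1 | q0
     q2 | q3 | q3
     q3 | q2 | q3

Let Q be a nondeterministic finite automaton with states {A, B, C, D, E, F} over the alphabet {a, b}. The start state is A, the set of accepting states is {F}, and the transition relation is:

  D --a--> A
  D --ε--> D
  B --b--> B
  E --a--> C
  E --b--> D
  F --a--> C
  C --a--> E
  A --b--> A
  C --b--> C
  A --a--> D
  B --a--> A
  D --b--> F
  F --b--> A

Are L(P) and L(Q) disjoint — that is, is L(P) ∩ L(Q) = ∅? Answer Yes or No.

Yes

Exploring the product automaton P × Q from the start pair (q0, A), following both machines on each input symbol, reaches 17 state pairs: (q0, A), (q1, D), (q3, A), (q1, A), (q0, F), (q2, D), (q1, C), (q3, F), (q1, E), (q0, C), (q2, C), (q0, D), (q3, C), (q3, E), (q2, E), (q3, D), (q2, A).
P accepts in {q2} and Q accepts in {F}; no reachable pair has both components accepting, so no string drives both machines to acceptance simultaneously and L(P) ∩ L(Q) = ∅.
So no string is accepted by both, and the intersection is empty.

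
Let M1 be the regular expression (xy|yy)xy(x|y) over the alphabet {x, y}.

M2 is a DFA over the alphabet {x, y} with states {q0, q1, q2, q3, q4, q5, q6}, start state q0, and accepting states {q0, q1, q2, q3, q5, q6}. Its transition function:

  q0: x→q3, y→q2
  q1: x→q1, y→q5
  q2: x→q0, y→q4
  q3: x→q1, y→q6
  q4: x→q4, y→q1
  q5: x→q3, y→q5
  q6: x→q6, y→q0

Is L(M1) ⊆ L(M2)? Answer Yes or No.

Converting the expression M1 to a DFA (subset construction, then merging equivalent states) gives the minimal DFA with states {r0, r1, r2, r3, r4, r5, r6}, start state r0, accepting states {r6} and transitions r0: x→r1, y→r1; r1: x→r2, y→r3; r2: x→r2, y→r2; r3: x→r4, y→r2; r4: x→r2, y→r5; r5: x→r6, y→r6; r6: x→r2, y→r2.
Exploring the product automaton M1 × M2 from the start pair (r0, q0), following both machines on each input symbol, reaches 20 state pairs: (r0, q0), (r1, q3), (r1, q2), (r2, q1), (r3, q6), (r2, q0), (r3, q4), (r2, q5), (r4, q6), (r2, q3), (r2, q2), (r4, q4), (r2, q6), (r5, q0), (r2, q4), (r5, q1), (r6, q3), (r6, q2), (r6, q1), (r6, q5).
M1 accepts in {r6} and M2 accepts in {q0, q1, q2, q3, q5, q6}. The reachable pairs whose M1-component is accepting are (r6, q3), (r6, q2), (r6, q1), (r6, q5); in each of them the M2-component is accepting too, so the product for L(M1) \ L(M2) (M1-component accepting, M2-component rejecting) has no reachable accepting pair and the difference is empty.
Hence every string in L(M1) is also in L(M2).

Yes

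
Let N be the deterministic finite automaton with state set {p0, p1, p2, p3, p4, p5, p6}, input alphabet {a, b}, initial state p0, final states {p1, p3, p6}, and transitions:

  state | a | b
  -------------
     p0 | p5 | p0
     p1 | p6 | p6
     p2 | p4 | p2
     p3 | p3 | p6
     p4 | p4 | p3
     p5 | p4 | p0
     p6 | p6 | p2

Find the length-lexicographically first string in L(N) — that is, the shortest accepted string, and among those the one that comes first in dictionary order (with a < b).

A breadth-first search from p0 reaches an accepting state first via the path p0 → p5 → p4 → p3 on input aab.
No string of length < 3 is accepted (BFS exhausts all shorter strings without reaching an accepting state), and aab is the lexicographically least accepting string of length 3.

aab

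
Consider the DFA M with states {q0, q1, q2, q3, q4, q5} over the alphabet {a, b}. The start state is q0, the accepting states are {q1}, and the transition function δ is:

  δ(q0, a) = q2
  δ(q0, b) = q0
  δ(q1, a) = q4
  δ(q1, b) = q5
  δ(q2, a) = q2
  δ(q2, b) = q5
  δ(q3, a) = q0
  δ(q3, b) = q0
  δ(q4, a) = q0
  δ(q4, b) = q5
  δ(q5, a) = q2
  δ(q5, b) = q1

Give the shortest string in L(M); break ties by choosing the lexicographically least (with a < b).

A breadth-first search from q0 reaches an accepting state first via the path q0 → q2 → q5 → q1 on input abb.
No string of length < 3 is accepted (BFS exhausts all shorter strings without reaching an accepting state), and abb is the lexicographically least accepting string of length 3.

abb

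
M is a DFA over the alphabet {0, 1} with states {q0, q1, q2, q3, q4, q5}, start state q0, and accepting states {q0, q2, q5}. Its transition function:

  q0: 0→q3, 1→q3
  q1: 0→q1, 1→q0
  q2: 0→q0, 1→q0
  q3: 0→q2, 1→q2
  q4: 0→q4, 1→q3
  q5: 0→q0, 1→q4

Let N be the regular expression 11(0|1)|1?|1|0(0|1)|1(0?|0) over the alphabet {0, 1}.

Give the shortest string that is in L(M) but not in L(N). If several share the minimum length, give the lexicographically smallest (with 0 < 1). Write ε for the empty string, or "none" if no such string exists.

11

The string 11 is accepted by M but not by N.
No shorter string lies in the difference, and 11 is the lexicographically first length-2 string in L(M) \ L(N).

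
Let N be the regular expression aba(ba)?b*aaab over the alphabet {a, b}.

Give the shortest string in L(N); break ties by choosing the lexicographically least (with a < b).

By inspection of the expression, no string of length less than 7 matches, and abaaaab is the lexicographically first match of length 7.

abaaaab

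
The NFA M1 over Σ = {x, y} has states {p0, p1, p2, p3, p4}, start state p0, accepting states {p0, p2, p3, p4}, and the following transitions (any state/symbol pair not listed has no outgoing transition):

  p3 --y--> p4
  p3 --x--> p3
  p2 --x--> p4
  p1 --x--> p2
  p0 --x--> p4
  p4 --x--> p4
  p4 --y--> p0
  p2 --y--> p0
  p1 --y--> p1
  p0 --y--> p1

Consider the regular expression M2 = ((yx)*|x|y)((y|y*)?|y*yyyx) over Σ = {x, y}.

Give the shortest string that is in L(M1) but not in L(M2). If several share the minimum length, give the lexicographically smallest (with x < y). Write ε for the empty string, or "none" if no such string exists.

xx

The string xx is accepted by M1 but not by M2.
No shorter string lies in the difference, and xx is the lexicographically first length-2 string in L(M1) \ L(M2).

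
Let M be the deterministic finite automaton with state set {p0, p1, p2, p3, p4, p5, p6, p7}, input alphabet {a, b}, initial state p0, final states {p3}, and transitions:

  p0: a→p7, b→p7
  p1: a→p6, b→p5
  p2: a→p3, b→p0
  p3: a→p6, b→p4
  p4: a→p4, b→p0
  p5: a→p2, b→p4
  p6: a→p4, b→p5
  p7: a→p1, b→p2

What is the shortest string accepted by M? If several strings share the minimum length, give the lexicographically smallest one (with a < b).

aba

A breadth-first search from p0 reaches an accepting state first via the path p0 → p7 → p2 → p3 on input aba.
No string of length < 3 is accepted (BFS exhausts all shorter strings without reaching an accepting state), and aba is the lexicographically least accepting string of length 3.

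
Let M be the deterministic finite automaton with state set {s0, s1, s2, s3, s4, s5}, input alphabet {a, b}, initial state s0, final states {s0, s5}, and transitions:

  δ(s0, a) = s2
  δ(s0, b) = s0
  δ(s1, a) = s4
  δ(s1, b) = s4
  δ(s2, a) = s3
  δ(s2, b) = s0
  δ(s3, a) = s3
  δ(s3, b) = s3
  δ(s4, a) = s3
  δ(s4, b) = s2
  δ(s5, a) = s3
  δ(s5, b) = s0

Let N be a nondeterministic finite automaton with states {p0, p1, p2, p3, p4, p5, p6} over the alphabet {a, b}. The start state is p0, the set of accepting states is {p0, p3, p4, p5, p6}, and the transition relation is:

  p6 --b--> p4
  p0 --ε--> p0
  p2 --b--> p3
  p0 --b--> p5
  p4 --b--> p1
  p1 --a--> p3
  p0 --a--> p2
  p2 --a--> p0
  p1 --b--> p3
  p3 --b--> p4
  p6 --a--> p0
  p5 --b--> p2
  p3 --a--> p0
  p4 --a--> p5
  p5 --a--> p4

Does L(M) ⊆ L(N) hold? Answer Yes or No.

No

The string bb is in L(M) but not in L(N).
So L(M) ⊄ L(N).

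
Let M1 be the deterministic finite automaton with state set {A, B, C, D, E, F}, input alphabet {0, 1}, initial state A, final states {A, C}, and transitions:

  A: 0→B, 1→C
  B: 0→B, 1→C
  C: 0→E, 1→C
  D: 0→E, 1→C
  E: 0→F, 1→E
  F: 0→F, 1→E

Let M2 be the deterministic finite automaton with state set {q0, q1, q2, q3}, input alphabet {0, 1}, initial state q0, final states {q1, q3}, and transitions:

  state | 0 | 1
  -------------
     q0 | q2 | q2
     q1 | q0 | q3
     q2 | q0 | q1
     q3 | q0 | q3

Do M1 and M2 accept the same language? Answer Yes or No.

No

The empty string ε is accepted by M1 but rejected by M2.
So L(M1) ≠ L(M2).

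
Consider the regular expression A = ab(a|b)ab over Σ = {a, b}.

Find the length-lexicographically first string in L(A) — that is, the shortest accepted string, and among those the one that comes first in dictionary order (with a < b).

abaab

By inspection of the expression, no string of length less than 5 matches, and abaab is the lexicographically first match of length 5.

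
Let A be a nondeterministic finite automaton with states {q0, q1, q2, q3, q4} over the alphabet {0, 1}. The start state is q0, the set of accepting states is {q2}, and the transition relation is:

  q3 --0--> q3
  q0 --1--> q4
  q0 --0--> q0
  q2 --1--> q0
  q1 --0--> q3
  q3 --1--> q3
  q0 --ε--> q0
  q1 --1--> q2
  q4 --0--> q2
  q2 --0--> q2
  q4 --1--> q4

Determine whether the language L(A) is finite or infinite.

infinite

State q0 is reachable from the start and can reach an accepting state, and it lies on the cycle q0 → q0.
Traversing that cycle any number of times yields accepted strings of unbounded length, so the language is infinite.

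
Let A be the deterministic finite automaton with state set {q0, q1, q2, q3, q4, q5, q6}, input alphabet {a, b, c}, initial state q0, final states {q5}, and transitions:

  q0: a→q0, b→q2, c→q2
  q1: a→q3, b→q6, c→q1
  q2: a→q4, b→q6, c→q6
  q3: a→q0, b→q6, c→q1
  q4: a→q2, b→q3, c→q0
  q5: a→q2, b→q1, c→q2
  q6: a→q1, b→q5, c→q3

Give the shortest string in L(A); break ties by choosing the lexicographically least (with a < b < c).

A breadth-first search from q0 reaches an accepting state first via the path q0 → q2 → q6 → q5 on input bbb.
No string of length < 3 is accepted (BFS exhausts all shorter strings without reaching an accepting state), and bbb is the lexicographically least accepting string of length 3.

bbb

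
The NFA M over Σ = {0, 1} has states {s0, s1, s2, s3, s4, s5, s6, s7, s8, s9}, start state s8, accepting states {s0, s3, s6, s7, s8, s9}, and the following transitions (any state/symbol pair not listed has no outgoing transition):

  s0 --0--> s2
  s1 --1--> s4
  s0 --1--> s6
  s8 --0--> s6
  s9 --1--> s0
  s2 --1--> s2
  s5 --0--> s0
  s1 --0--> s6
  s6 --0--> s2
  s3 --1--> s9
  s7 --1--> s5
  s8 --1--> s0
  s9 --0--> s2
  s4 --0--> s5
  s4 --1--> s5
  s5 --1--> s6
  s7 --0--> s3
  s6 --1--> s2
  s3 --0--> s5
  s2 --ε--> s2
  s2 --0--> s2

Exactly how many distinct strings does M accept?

The useful subgraph on states {s0, s6, s8} is acyclic, so L(M) is finite; the longest accepting path visits 3 useful states, giving maximum string length 2.
Counting accepting paths from s8 by length: 1 of length 0, 2 of length 1, 1 of length 2. Total 4.

4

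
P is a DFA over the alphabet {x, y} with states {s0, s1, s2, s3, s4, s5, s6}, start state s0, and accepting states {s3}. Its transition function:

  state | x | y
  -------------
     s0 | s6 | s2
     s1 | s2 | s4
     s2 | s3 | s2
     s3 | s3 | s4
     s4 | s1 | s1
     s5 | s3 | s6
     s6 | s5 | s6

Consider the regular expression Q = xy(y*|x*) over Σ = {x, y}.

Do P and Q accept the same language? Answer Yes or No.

The string yx is accepted by P but rejected by Q.
So L(P) ≠ L(Q).

No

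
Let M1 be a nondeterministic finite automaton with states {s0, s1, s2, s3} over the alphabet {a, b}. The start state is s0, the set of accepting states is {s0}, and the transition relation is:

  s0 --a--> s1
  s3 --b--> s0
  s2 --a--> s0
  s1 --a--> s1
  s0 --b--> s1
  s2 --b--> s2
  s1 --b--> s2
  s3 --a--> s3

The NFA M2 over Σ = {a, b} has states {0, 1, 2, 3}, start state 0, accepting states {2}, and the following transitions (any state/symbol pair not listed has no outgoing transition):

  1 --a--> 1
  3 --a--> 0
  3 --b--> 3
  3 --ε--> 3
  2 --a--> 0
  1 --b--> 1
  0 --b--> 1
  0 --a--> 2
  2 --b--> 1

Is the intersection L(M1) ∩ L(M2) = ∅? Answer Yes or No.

Yes

Exploring the product automaton M1 × M2 from the start pair (s0, 0), following both machines on each input symbol, reaches 6 state pairs: (s0, 0), (s1, 2), (s1, 1), (s1, 0), (s2, 1), (s0, 1).
M1 accepts in {s0} and M2 accepts in {2}; no reachable pair has both components accepting, so no string drives both machines to acceptance simultaneously and L(M1) ∩ L(M2) = ∅.
So no string is accepted by both, and the intersection is empty.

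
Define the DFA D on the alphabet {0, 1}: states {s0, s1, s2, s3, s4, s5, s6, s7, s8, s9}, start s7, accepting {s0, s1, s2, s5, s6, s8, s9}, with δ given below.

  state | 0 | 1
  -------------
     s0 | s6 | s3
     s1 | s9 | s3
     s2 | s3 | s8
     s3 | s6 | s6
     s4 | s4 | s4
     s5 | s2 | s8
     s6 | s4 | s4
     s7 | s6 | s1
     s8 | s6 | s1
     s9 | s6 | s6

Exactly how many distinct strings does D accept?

The useful subgraph on states {s1, s3, s6, s7, s9} is acyclic, so L(D) is finite; the longest accepting path visits 4 useful states, giving maximum string length 3.
Counting accepting paths from s7 by length: 2 of length 1, 1 of length 2, 4 of length 3. Total 7.

7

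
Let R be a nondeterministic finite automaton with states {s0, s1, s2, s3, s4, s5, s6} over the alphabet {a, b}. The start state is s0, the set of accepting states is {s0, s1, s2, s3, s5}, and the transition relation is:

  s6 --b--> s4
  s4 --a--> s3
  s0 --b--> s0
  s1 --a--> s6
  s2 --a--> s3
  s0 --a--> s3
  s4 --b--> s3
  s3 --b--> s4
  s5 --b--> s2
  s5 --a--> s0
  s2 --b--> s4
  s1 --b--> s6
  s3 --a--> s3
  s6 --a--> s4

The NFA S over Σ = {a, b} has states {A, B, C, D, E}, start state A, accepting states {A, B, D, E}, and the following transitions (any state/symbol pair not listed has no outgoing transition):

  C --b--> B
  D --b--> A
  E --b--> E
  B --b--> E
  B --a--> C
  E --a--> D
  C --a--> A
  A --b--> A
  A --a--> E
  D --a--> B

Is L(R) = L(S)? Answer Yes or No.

The string aaaa is accepted by R but rejected by S.
So L(R) ≠ L(S).

No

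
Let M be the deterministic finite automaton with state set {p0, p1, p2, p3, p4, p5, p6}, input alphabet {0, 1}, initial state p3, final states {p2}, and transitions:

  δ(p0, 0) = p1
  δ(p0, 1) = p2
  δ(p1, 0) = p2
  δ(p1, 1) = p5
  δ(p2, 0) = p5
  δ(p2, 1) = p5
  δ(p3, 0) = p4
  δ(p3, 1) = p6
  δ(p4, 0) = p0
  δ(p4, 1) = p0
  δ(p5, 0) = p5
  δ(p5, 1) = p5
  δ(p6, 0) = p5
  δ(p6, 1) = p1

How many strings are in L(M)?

The useful subgraph on states {p0, p1, p2, p3, p4, p6} is acyclic, so L(M) is finite; the longest accepting path visits 5 useful states, giving maximum string length 4.
Counting accepting paths from p3 by length: 3 of length 3, 2 of length 4. Total 5.

5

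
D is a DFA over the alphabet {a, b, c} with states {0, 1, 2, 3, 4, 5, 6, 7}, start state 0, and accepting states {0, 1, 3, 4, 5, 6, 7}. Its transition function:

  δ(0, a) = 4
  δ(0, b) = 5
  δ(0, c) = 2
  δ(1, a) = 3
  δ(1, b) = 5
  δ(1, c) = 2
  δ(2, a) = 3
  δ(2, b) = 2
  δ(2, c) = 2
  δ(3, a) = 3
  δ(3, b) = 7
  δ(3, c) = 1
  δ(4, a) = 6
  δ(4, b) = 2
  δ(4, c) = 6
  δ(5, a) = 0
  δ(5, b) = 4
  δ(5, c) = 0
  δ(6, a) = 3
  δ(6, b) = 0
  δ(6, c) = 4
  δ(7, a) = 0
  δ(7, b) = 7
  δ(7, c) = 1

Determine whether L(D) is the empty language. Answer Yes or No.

The empty string ε is accepted: the run 0 ends in the accepting state 0.
Since at least one string is accepted, L(D) is not empty.

No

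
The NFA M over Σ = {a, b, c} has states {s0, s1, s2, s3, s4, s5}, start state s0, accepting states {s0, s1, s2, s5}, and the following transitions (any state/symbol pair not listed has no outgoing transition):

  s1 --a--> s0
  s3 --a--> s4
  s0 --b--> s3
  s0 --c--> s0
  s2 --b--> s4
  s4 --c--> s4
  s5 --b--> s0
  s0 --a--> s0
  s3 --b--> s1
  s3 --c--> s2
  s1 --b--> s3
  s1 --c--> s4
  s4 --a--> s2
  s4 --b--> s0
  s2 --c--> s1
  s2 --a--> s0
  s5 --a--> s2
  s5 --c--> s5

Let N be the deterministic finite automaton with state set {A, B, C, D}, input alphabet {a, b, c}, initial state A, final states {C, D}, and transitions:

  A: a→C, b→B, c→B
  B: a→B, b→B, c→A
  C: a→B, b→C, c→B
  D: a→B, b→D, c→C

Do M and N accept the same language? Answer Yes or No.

No

The empty string ε is accepted by M but rejected by N.
So L(M) ≠ L(N).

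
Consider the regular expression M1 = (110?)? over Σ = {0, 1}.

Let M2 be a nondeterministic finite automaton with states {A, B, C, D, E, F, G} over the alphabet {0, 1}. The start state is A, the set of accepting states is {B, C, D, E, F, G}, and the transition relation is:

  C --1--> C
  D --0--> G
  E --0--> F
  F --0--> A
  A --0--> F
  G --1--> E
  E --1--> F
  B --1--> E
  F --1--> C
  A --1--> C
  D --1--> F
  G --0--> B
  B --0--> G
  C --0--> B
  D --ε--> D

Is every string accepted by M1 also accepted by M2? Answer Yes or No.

No

The empty string ε is in L(M1) but not in L(M2).
So L(M1) ⊄ L(M2).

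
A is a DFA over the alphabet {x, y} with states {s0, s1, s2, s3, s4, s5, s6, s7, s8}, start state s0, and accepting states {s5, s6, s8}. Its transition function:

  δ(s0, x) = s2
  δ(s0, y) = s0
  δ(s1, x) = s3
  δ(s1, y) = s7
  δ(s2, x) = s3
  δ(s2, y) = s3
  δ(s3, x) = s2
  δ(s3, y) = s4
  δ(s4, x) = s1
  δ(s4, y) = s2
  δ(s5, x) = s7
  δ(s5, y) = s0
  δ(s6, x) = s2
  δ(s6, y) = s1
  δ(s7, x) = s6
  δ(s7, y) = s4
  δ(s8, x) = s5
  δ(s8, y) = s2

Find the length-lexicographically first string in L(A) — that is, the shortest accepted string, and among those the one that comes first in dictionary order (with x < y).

A breadth-first search from s0 reaches an accepting state first via the path s0 → s2 → s3 → s4 → s1 → s7 → s6 on input xxyxyx.
No string of length < 6 is accepted (BFS exhausts all shorter strings without reaching an accepting state), and xxyxyx is the lexicographically least accepting string of length 6.

xxyxyx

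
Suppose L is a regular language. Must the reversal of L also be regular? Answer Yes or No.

Reverse every transition of an NFA for L, make the old start state the unique accepting state, and add a fresh start state with ε-moves to the old accepting states; this NFA accepts Lᴿ.
So the regular languages are closed under reversal.

Yes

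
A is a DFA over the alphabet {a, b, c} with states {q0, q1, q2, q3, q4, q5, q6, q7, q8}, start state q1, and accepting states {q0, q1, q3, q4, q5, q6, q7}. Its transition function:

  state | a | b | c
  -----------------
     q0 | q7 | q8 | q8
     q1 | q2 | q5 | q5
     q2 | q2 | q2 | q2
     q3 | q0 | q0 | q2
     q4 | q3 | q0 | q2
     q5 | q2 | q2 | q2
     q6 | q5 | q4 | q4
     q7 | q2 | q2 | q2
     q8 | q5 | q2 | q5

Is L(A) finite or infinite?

The useful states (reachable from q1 and able to reach an accepting state) are {q1, q5}.
Restricted to these states the transition graph has no cycle, so every accepting path has bounded length and L is finite.

finite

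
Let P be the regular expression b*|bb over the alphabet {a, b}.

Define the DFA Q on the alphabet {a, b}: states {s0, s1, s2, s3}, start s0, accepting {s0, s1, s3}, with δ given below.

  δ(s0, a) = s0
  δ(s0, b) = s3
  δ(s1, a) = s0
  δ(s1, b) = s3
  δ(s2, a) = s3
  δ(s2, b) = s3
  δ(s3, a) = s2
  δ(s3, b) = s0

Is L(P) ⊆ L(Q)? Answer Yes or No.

Converting the expression P to a DFA (subset construction, then merging equivalent states) gives the minimal DFA with states {p0, p1}, start state p0, accepting states {p0} and transitions p0: a→p1, b→p0; p1: a→p1, b→p1.
Exploring the product automaton P × Q from the start pair (p0, s0), following both machines on each input symbol, reaches 5 state pairs: (p0, s0), (p1, s0), (p0, s3), (p1, s3), (p1, s2).
P accepts in {p0} and Q accepts in {s0, s1, s3}. The reachable pairs whose P-component is accepting are (p0, s0), (p0, s3); in each of them the Q-component is accepting too, so the product for L(P) \ L(Q) (P-component accepting, Q-component rejecting) has no reachable accepting pair and the difference is empty.
Hence every string in L(P) is also in L(Q).

Yes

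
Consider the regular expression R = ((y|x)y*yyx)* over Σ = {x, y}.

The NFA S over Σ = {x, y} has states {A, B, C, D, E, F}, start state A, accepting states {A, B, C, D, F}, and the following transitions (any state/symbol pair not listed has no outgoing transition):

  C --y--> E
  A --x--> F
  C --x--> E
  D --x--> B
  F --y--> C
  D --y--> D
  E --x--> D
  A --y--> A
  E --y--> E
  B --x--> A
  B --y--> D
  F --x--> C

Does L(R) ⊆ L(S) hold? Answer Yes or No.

Converting the expression R to a DFA (subset construction, then merging equivalent states) gives the minimal DFA with states {r0, r1, r2, r3, r4}, start state r0, accepting states {r0} and transitions r0: x→r1, y→r1; r1: x→r2, y→r3; r2: x→r2, y→r2; r3: x→r2, y→r4; r4: x→r0, y→r4.
Exploring the product automaton R × S from the start pair (r0, A), following both machines on each input symbol, reaches 22 state pairs: (r0, A), (r1, F), (r1, A), (r2, C), (r3, C), (r2, F), (r3, A), (r2, E), (r4, E), (r4, A), (r2, D), (r0, D), (r0, F), (r2, B), (r1, B), (r1, D), (r1, C), (r2, A), (r3, D), (r3, E), (r4, D), (r0, B).
R accepts in {r0} and S accepts in {A, B, C, D, F}. The reachable pairs whose R-component is accepting are (r0, A), (r0, D), (r0, F), (r0, B); in each of them the S-component is accepting too, so the product for L(R) \ L(S) (R-component accepting, S-component rejecting) has no reachable accepting pair and the difference is empty.
Hence every string in L(R) is also in L(S).

Yes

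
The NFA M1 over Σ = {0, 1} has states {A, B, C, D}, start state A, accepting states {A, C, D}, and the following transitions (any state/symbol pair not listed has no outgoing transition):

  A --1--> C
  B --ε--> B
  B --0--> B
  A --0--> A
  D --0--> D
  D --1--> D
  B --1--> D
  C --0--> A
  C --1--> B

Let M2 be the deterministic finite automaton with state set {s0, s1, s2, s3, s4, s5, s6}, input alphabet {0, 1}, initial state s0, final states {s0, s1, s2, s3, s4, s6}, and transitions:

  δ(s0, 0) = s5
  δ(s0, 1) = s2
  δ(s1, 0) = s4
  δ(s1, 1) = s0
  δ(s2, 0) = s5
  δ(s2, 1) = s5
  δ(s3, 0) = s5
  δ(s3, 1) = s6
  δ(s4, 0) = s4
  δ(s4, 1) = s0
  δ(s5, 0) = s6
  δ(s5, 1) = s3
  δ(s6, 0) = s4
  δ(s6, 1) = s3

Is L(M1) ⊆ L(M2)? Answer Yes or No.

The string 0 is in L(M1) but not in L(M2).
So L(M1) ⊄ L(M2).

No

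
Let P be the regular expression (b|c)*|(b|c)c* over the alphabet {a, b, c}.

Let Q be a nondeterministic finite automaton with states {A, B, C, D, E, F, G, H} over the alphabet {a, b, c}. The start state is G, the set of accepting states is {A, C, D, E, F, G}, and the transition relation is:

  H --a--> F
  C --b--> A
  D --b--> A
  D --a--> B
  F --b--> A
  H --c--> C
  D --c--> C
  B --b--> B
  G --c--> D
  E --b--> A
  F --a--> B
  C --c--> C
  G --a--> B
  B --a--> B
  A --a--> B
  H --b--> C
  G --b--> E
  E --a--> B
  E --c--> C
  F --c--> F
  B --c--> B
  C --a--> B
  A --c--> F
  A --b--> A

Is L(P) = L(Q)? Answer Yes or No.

Converting the expression P to a DFA (subset construction, then merging equivalent states) gives the minimal DFA with states {p0, p1}, start state p0, accepting states {p0} and transitions p0: a→p1, b→p0, c→p0; p1: a→p1, b→p1, c→p1.
Exploring the product automaton P × Q from the start pair (p0, G), following both machines on each input symbol, reaches 7 state pairs: (p0, G), (p1, B), (p0, E), (p0, D), (p0, A), (p0, C), (p0, F).
P accepts in {p0} and Q accepts in {A, C, D, E, F, G}. In every reachable pair the two components are either both accepting — (p0, G), (p0, E), (p0, D), (p0, A), (p0, C), (p0, F) — or both non-accepting, so no string is accepted by exactly one of the machines: L(P) \ L(Q) and L(Q) \ L(P) are both empty.
Hence every string is accepted by P iff it is accepted by Q, and the two languages coincide.

Yes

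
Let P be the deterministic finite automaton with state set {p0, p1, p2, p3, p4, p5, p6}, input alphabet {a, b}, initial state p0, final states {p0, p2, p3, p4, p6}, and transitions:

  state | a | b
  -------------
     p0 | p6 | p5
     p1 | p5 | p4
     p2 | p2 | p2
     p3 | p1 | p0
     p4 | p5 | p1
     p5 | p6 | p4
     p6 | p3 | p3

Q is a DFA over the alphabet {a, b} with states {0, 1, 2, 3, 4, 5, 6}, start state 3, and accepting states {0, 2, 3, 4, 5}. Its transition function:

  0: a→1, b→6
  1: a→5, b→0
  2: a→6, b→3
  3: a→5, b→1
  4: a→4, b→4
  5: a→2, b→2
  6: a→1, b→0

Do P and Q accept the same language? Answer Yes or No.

Yes

Exploring the product automaton P × Q from the start pair (p0, 3), following both machines on each input symbol, reaches 6 state pairs: (p0, 3), (p6, 5), (p5, 1), (p3, 2), (p4, 0), (p1, 6).
P accepts in {p0, p2, p3, p4, p6} and Q accepts in {0, 2, 3, 4, 5}. In every reachable pair the two components are either both accepting — (p0, 3), (p6, 5), (p3, 2), (p4, 0) — or both non-accepting, so no string is accepted by exactly one of the machines: L(P) \ L(Q) and L(Q) \ L(P) are both empty.
Hence every string is accepted by P iff it is accepted by Q, and the two languages coincide.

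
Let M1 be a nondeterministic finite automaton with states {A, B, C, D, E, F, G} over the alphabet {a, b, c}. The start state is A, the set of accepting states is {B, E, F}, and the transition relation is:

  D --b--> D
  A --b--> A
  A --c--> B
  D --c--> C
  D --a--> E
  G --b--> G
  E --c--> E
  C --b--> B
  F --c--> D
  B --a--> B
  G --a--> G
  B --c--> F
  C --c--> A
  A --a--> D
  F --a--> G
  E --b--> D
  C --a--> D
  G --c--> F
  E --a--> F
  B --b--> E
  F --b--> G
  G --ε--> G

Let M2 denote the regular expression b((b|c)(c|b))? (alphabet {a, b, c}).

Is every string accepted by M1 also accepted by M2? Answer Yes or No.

No

The string c is in L(M1) but not in L(M2).
So L(M1) ⊄ L(M2).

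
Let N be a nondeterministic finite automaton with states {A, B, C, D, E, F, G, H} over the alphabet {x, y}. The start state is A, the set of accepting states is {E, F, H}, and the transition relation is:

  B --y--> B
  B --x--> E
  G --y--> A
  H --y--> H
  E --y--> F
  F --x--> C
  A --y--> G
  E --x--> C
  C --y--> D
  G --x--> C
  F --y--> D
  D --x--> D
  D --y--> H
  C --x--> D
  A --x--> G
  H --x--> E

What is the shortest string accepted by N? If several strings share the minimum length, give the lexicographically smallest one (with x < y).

A breadth-first search from A reaches an accepting state first via the path A → G → C → D → H on input xxxy.
No string of length < 4 is accepted (BFS exhausts all shorter strings without reaching an accepting state), and xxxy is the lexicographically least accepting string of length 4.

xxxy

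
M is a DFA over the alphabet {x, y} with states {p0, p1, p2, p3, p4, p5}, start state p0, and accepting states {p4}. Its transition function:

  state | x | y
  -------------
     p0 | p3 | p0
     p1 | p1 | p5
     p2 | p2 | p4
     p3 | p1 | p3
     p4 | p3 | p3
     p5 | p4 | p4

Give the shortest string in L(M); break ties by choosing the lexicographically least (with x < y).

A breadth-first search from p0 reaches an accepting state first via the path p0 → p3 → p1 → p5 → p4 on input xxyx.
No string of length < 4 is accepted (BFS exhausts all shorter strings without reaching an accepting state), and xxyx is the lexicographically least accepting string of length 4.

xxyx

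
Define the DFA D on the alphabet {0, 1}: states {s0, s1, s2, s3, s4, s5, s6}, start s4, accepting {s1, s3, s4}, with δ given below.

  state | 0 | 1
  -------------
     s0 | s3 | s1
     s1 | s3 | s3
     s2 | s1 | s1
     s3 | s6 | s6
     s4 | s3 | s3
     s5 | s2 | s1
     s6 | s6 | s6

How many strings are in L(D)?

3

The useful subgraph on states {s3, s4} is acyclic, so L(D) is finite; the longest accepting path visits 2 useful states, giving maximum string length 1.
Counting accepting paths from s4 by length: 1 of length 0, 2 of length 1. Total 3.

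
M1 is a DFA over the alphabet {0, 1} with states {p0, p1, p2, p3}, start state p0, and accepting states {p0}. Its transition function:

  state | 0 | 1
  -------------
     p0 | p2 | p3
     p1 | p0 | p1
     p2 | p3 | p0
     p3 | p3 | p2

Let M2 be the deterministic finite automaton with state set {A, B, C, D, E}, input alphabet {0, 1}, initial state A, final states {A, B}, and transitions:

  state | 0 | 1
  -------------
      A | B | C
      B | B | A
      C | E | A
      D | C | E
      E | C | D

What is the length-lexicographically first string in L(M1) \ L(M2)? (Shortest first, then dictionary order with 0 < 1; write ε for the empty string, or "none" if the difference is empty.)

The string 111 is accepted by M1 but not by M2.
No shorter string lies in the difference, and 111 is the lexicographically first length-3 string in L(M1) \ L(M2).

111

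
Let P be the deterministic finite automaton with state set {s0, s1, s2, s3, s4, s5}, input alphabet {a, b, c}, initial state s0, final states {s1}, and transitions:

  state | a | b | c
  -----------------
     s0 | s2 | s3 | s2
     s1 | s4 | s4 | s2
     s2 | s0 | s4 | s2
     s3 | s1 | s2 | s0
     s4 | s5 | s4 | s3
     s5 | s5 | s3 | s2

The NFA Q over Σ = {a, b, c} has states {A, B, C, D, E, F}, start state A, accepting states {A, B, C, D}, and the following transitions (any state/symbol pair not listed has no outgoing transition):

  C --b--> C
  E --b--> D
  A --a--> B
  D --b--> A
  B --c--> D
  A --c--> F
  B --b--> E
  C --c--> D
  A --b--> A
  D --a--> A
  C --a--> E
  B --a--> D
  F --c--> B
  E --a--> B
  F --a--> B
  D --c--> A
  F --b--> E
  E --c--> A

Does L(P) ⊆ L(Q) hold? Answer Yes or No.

Yes

Exploring the product automaton P × Q from the start pair (s0, A), following both machines on each input symbol, reaches 19 state pairs: (s0, A), (s2, B), (s3, A), (s2, F), (s0, D), (s4, E), (s2, D), (s1, B), (s2, A), (s0, F), (s0, B), (s5, B), (s4, D), (s4, A), (s3, E), (s5, D), (s5, A), (s3, F), (s2, E).
P accepts in {s1} and Q accepts in {A, B, C, D}. The reachable pairs whose P-component is accepting are (s1, B); in each of them the Q-component is accepting too, so the product for L(P) \ L(Q) (P-component accepting, Q-component rejecting) has no reachable accepting pair and the difference is empty.
Hence every string in L(P) is also in L(Q).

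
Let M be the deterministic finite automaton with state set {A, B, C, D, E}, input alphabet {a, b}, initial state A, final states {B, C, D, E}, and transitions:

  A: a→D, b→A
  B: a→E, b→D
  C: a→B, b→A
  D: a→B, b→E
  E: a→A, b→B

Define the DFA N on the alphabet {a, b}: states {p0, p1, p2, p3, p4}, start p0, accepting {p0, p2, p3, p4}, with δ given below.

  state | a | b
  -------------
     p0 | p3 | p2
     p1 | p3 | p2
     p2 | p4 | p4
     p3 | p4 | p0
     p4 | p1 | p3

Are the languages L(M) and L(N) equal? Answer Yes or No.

No

The string aaa is accepted by M but rejected by N.
So L(M) ≠ L(N).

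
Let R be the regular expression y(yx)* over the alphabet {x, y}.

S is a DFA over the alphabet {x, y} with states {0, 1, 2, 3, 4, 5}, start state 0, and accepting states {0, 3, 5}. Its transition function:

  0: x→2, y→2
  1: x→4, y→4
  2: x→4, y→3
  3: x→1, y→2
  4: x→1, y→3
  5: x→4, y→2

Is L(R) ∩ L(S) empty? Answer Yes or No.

Converting the expression R to a DFA (subset construction, then merging equivalent states) gives the minimal DFA with states {r0, r1, r2, r3}, start state r0, accepting states {r2} and transitions r0: x→r1, y→r2; r1: x→r1, y→r1; r2: x→r1, y→r3; r3: x→r2, y→r1.
Exploring the product automaton R × S from the start pair (r0, 0), following both machines on each input symbol, reaches 9 state pairs: (r0, 0), (r1, 2), (r2, 2), (r1, 4), (r1, 3), (r3, 3), (r1, 1), (r2, 1), (r3, 4).
R accepts in {r2} and S accepts in {0, 3, 5}; no reachable pair has both components accepting, so no string drives both machines to acceptance simultaneously and L(R) ∩ L(S) = ∅.
So no string is accepted by both, and the intersection is empty.

Yes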